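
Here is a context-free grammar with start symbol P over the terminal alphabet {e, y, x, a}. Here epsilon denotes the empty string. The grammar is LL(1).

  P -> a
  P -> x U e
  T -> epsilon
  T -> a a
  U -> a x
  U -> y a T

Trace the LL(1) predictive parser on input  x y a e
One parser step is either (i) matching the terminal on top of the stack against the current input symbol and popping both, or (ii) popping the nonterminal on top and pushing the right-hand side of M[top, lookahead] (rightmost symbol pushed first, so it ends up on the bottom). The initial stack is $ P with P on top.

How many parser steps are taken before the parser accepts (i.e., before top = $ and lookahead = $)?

7

step 1: stack=$ P  input=x y a e $  — expand P -> x U e
step 2: stack=$ e U x  input=x y a e $  — match x
step 3: stack=$ e U  input=y a e $  — expand U -> y a T
step 4: stack=$ e T a y  input=y a e $  — match y
step 5: stack=$ e T a  input=a e $  — match a
step 6: stack=$ e T  input=e $  — expand T -> epsilon
step 7: stack=$ e  input=e $  — match e
Accept reached after 7 steps.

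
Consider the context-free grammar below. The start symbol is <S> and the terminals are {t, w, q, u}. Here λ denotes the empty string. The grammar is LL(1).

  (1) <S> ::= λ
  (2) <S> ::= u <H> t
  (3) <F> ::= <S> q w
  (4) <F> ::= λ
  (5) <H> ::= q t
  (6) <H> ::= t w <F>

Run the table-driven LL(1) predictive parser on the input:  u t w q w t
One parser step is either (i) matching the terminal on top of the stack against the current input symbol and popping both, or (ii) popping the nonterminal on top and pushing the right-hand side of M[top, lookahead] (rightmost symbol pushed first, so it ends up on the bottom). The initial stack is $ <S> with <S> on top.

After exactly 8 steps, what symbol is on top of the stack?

     Stack        Input          Action
  1  $ <S>        u t w q w t $  expand <S> ::= u <H> t
  2  $ t <H> u    u t w q w t $  match u
  3  $ t <H>      t w q w t $    expand <H> ::= t w <F>
  4  $ t <F> w t  t w q w t $    match t
  5  $ t <F> w    w q w t $      match w
  6  $ t <F>      q w t $        expand <F> ::= <S> q w
  7  $ t w q <S>  q w t $        expand <S> ::= λ
  8  $ t w q      q w t $        match q
Stack after step 8: $ t w (top = w).

w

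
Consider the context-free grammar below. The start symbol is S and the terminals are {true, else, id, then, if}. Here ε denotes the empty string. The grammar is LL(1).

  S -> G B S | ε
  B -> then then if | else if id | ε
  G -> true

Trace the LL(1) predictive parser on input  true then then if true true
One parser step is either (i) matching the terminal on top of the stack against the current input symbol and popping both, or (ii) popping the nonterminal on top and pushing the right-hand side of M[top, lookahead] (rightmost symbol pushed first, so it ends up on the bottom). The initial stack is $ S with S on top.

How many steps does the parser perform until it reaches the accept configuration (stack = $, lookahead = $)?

step 1: stack=$ S  input=true then then if true true $  — expand S -> G B S
step 2: stack=$ S B G  input=true then then if true true $  — expand G -> true
step 3: stack=$ S B true  input=true then then if true true $  — match true
step 4: stack=$ S B  input=then then if true true $  — expand B -> then then if
step 5: stack=$ S if then then  input=then then if true true $  — match then
step 6: stack=$ S if then  input=then if true true $  — match then
step 7: stack=$ S if  input=if true true $  — match if
step 8: stack=$ S  input=true true $  — expand S -> G B S
step 9: stack=$ S B G  input=true true $  — expand G -> true
step 10: stack=$ S B true  input=true true $  — match true
step 11: stack=$ S B  input=true $  — expand B -> ε
step 12: stack=$ S  input=true $  — expand S -> G B S
step 13: stack=$ S B G  input=true $  — expand G -> true
step 14: stack=$ S B true  input=true $  — match true
step 15: stack=$ S B  input=$  — expand B -> ε
step 16: stack=$ S  input=$  — expand S -> ε
Accept reached after 16 steps.

16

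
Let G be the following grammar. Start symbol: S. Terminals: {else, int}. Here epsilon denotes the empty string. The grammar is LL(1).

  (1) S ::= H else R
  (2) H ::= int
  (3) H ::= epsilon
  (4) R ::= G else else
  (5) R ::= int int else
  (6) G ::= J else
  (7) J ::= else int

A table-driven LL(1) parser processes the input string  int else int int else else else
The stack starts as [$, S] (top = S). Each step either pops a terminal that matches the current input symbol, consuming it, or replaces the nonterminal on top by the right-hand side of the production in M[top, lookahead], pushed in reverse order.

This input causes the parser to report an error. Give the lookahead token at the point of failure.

step 1: stack=$ S  input=int else int int else else else $  — expand S ::= H else R
step 2: stack=$ R else H  input=int else int int else else else $  — expand H ::= int
step 3: stack=$ R else int  input=int else int int else else else $  — match int
step 4: stack=$ R else  input=else int int else else else $  — match else
step 5: stack=$ R  input=int int else else else $  — expand R ::= int int else
step 6: stack=$ else int int  input=int int else else else $  — match int
step 7: stack=$ else int  input=int else else else $  — match int
step 8: stack=$ else  input=else else else $  — match else
step 9: stack=$  input=else else $  — error: stack empty but input remains

else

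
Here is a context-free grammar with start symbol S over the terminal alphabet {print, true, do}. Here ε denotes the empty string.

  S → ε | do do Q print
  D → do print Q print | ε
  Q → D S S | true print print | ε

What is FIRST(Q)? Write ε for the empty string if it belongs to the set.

{ε, do, true}

FIRST(S) = {ε, do}
FIRST(D) = {ε, do}
FIRST(Q) = {ε, do, true}  (via D S S)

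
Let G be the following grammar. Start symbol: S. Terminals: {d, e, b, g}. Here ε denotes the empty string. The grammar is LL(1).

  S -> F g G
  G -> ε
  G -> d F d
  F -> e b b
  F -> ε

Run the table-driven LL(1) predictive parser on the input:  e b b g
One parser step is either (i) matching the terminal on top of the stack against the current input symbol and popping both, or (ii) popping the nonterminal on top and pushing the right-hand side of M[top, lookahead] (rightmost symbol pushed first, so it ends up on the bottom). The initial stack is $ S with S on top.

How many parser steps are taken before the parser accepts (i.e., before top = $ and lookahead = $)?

7

     Stack        Input      Action
  1  $ S          e b b g $  expand S -> F g G
  2  $ G g F      e b b g $  expand F -> e b b
  3  $ G g b b e  e b b g $  match e
  4  $ G g b b    b b g $    match b
  5  $ G g b      b g $      match b
  6  $ G g        g $        match g
  7  $ G          $          expand G -> ε
Accept reached after 7 steps.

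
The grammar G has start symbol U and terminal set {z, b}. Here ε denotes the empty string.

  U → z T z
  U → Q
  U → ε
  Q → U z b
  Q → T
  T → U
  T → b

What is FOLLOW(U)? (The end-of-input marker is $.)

{$, z}

FIRST(U) = {ε, b, z}  (via Q)
FIRST(T) = {ε, b, z}  (via U)
FIRST(Q) = {ε, b, z}  (via U z b, T)
FOLLOW(U) includes $ since U is the start symbol.
FOLLOW(U): in Q→U z b, U is followed by z b with FIRST {z}; in T→U, the suffix after U is empty, so FOLLOW(U) ⊇ FOLLOW(T) = {$, z}. Thus FOLLOW(U) = {$, z}.
FOLLOW(Q): in U→Q, the suffix after Q is empty, so FOLLOW(Q) ⊇ FOLLOW(U) = {$, z}. Thus FOLLOW(Q) = {$, z}.
FOLLOW(T): in U→z T z, T is followed by z with FIRST {z}; in Q→T, the suffix after T is empty, so FOLLOW(T) ⊇ FOLLOW(Q) = {$, z}. Thus FOLLOW(T) = {$, z}.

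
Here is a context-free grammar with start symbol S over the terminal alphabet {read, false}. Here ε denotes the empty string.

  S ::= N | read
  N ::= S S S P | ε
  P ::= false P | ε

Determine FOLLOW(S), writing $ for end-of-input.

{$, false, read}

FIRST(P): from P::=false P we get {false}; from P::=ε we get {ε}. So FIRST(P) = {ε, false}.
FIRST(S): from S::=N we get {ε, false, read}; from S::=read we get {read}. So FIRST(S) = {ε, false, read}.
FIRST(N): from N::=S S S P we get {ε, false, read}; from N::=ε we get {ε}. So FIRST(N) = {ε, false, read}.
FOLLOW(S) includes $ since S is the start symbol.
FOLLOW(S): in N::=S S S P (occurrence 1), S is followed by S S P with FIRST {ε, false, read}; in N::=S S S P (occurrence 1), the suffix after S is nullable, so FOLLOW(S) ⊇ FOLLOW(N) = {$, false, read}; in N::=S S S P (occurrence 2), S is followed by S P with FIRST {ε, false, read}; in N::=S S S P (occurrence 2), the suffix after S is nullable, so FOLLOW(S) ⊇ FOLLOW(N) = {$, false, read}; in N::=S S S P (occurrence 3), S is followed by P with FIRST {ε, false}; in N::=S S S P (occurrence 3), the suffix after S is nullable, so FOLLOW(S) ⊇ FOLLOW(N) = {$, false, read}. Thus FOLLOW(S) = {$, false, read}.
FOLLOW(N): in S::=N, the suffix after N is empty, so FOLLOW(N) ⊇ FOLLOW(S) = {$, false, read}. Thus FOLLOW(N) = {$, false, read}.
FOLLOW(P): in N::=S S S P, the suffix after P is empty, so FOLLOW(P) ⊇ FOLLOW(N) = {$, false, read}; in P::=false P, the suffix after P is empty (adds nothing new). Thus FOLLOW(P) = {$, false, read}.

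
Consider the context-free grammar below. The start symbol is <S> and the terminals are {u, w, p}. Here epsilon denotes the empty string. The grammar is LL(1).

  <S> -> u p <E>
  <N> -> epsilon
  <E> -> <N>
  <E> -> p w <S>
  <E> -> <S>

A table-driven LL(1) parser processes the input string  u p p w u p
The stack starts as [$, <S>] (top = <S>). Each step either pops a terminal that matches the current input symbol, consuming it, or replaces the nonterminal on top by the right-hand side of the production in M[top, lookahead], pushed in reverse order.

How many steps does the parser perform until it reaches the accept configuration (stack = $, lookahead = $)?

step 1: stack=$ <S>  input=u p p w u p $  — expand <S> -> u p <E>
step 2: stack=$ <E> p u  input=u p p w u p $  — match u
step 3: stack=$ <E> p  input=p p w u p $  — match p
step 4: stack=$ <E>  input=p w u p $  — expand <E> -> p w <S>
step 5: stack=$ <S> w p  input=p w u p $  — match p
step 6: stack=$ <S> w  input=w u p $  — match w
step 7: stack=$ <S>  input=u p $  — expand <S> -> u p <E>
step 8: stack=$ <E> p u  input=u p $  — match u
step 9: stack=$ <E> p  input=p $  — match p
step 10: stack=$ <E>  input=$  — expand <E> -> <N>
step 11: stack=$ <N>  input=$  — expand <N> -> epsilon
Accept reached after 11 steps.

11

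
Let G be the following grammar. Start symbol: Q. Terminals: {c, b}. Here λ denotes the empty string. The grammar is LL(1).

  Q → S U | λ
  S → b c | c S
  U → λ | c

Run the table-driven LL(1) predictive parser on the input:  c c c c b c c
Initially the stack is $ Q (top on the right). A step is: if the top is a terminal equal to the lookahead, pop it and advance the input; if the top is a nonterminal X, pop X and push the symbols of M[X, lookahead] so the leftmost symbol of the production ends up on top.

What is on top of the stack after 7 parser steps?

     Stack    Input            Action
  1  $ Q      c c c c b c c $  expand Q → S U
  2  $ U S    c c c c b c c $  expand S → c S
  3  $ U S c  c c c c b c c $  match c
  4  $ U S    c c c b c c $    expand S → c S
  5  $ U S c  c c c b c c $    match c
  6  $ U S    c c b c c $      expand S → c S
  7  $ U S c  c c b c c $      match c
Stack after step 7: $ U S (top = S).

S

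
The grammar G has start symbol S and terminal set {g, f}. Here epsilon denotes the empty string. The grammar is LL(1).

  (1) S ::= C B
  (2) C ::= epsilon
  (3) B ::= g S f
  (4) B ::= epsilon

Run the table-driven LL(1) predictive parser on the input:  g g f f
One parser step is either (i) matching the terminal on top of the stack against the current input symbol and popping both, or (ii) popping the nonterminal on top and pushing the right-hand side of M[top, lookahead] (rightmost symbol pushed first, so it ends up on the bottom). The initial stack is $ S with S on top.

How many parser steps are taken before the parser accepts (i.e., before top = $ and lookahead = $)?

      Stack      Input      Action
   1  $ S        g g f f $  expand S ::= C B
   2  $ B C      g g f f $  expand C ::= epsilon
   3  $ B        g g f f $  expand B ::= g S f
   4  $ f S g    g g f f $  match g
   5  $ f S      g f f $    expand S ::= C B
   6  $ f B C    g f f $    expand C ::= epsilon
   7  $ f B      g f f $    expand B ::= g S f
   8  $ f f S g  g f f $    match g
   9  $ f f S    f f $      expand S ::= C B
  10  $ f f B C  f f $      expand C ::= epsilon
  11  $ f f B    f f $      expand B ::= epsilon
  12  $ f f      f f $      match f
  13  $ f        f $        match f
Accept reached after 13 steps.

13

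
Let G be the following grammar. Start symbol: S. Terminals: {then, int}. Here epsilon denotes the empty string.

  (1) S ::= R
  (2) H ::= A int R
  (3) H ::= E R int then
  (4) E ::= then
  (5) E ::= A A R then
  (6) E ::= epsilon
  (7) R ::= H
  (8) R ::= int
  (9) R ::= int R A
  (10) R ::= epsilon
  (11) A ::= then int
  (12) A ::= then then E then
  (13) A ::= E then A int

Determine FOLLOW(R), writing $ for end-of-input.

FIRST(S) = {epsilon, int, then}  (via R)
FIRST(H) = {int, then}  (via A int R, E R int then)
FIRST(R) = {epsilon, int, then}  (via H)
FIRST(E) = {epsilon, then}  (via A A R then)
FIRST(A) = {then}  (via E then A int)
FOLLOW(S) includes $ since S is the start symbol.
FOLLOW(S): S appears on no right-hand side. Thus FOLLOW(S) = {$}.
FOLLOW(E): in H::=E R int then, E is followed by R int then with FIRST {int, then}; in A::=then then E then, E is followed by then with FIRST {then}; in A::=E then A int, E is followed by then A int with FIRST {then}. Thus FOLLOW(E) = {int, then}.
FOLLOW(H): in R::=H, the suffix after H is empty, so FOLLOW(H) ⊇ FOLLOW(R) = {$, int, then}. Thus FOLLOW(H) = {$, int, then}.
FOLLOW(R): in S::=R, the suffix after R is empty, so FOLLOW(R) ⊇ FOLLOW(S) = {$}; in H::=A int R, the suffix after R is empty, so FOLLOW(R) ⊇ FOLLOW(H) = {$, int, then}; in H::=E R int then, R is followed by int then with FIRST {int}; in E::=A A R then, R is followed by then with FIRST {then}; in R::=int R A, R is followed by A with FIRST {then}. Thus FOLLOW(R) = {$, int, then}.
FOLLOW(A): in H::=A int R, A is followed by int R with FIRST {int}; in E::=A A R then (occurrence 1), A is followed by A R then with FIRST {then}; in E::=A A R then (occurrence 2), A is followed by R then with FIRST {int, then}; in R::=int R A, the suffix after A is empty, so FOLLOW(A) ⊇ FOLLOW(R) = {$, int, then}; in A::=E then A int, A is followed by int with FIRST {int}. Thus FOLLOW(A) = {$, int, then}.

{$, int, then}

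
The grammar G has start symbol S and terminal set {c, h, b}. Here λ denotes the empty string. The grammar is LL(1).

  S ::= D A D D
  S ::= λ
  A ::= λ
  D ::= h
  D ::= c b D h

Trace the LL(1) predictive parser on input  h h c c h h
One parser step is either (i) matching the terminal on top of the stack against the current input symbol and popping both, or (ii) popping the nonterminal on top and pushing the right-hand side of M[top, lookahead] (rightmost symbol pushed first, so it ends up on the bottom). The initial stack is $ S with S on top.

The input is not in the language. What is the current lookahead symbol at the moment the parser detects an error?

     Stack      Input          Action
  1  $ S        h h c c h h $  expand S ::= D A D D
  2  $ D D A D  h h c c h h $  expand D ::= h
  3  $ D D A h  h h c c h h $  match h
  4  $ D D A    h c c h h $    expand A ::= λ
  5  $ D D      h c c h h $    expand D ::= h
  6  $ D h      h c c h h $    match h
  7  $ D        c c h h $      expand D ::= c b D h
  8  $ h D b c  c c h h $      match c
  9  $ h D b    c h h $        error: top is terminal b but lookahead is c

c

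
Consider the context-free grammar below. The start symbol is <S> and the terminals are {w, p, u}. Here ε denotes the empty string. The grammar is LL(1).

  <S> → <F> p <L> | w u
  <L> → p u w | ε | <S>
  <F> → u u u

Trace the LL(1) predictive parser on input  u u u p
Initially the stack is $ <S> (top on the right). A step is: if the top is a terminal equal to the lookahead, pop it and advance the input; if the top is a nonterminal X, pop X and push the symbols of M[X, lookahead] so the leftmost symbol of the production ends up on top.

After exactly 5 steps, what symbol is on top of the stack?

p

step 1: stack=$ <S>  input=u u u p $  — expand <S> → <F> p <L>
step 2: stack=$ <L> p <F>  input=u u u p $  — expand <F> → u u u
step 3: stack=$ <L> p u u u  input=u u u p $  — match u
step 4: stack=$ <L> p u u  input=u u p $  — match u
step 5: stack=$ <L> p u  input=u p $  — match u
Stack after step 5: $ <L> p (top = p).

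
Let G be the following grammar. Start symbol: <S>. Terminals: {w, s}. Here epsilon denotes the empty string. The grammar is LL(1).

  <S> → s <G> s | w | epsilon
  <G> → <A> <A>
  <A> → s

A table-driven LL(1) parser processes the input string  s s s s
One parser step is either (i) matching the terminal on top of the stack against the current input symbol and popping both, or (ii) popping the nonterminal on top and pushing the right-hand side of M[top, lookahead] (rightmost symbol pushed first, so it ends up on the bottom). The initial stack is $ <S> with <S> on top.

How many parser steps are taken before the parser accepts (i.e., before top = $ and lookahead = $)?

8

     Stack        Input      Action
  1  $ <S>        s s s s $  expand <S> → s <G> s
  2  $ s <G> s    s s s s $  match s
  3  $ s <G>      s s s $    expand <G> → <A> <A>
  4  $ s <A> <A>  s s s $    expand <A> → s
  5  $ s <A> s    s s s $    match s
  6  $ s <A>      s s $      expand <A> → s
  7  $ s s        s s $      match s
  8  $ s          s $        match s
Accept reached after 8 steps.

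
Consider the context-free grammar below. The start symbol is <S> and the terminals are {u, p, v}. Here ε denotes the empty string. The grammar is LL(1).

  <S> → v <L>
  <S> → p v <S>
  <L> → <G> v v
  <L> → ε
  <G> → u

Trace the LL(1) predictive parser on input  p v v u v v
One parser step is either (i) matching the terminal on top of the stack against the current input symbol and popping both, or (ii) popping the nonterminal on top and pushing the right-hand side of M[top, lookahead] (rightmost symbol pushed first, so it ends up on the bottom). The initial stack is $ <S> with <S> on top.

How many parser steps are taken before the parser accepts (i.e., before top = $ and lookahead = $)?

10

step 1: stack=$ <S>  input=p v v u v v $  — expand <S> → p v <S>
step 2: stack=$ <S> v p  input=p v v u v v $  — match p
step 3: stack=$ <S> v  input=v v u v v $  — match v
step 4: stack=$ <S>  input=v u v v $  — expand <S> → v <L>
step 5: stack=$ <L> v  input=v u v v $  — match v
step 6: stack=$ <L>  input=u v v $  — expand <L> → <G> v v
step 7: stack=$ v v <G>  input=u v v $  — expand <G> → u
step 8: stack=$ v v u  input=u v v $  — match u
step 9: stack=$ v v  input=v v $  — match v
step 10: stack=$ v  input=v $  — match v
Accept reached after 10 steps.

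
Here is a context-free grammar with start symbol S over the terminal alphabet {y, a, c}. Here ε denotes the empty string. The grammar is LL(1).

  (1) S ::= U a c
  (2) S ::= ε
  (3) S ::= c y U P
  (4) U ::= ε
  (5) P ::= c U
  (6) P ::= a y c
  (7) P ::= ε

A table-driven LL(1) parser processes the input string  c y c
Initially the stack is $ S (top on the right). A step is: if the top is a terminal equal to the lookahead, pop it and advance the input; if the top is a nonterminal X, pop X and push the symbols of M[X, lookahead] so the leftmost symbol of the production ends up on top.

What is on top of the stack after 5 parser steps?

c

step 1: stack=$ S  input=c y c $  — expand S ::= c y U P
step 2: stack=$ P U y c  input=c y c $  — match c
step 3: stack=$ P U y  input=y c $  — match y
step 4: stack=$ P U  input=c $  — expand U ::= ε
step 5: stack=$ P  input=c $  — expand P ::= c U
Stack after step 5: $ U c (top = c).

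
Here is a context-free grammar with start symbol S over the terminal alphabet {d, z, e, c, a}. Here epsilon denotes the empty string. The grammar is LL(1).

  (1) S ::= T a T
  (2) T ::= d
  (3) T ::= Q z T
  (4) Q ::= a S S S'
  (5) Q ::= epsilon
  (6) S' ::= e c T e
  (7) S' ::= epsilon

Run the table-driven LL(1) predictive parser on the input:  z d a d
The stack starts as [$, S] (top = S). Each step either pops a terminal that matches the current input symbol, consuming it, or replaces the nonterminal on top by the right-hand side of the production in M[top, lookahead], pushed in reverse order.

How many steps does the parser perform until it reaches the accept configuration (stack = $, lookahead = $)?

9

     Stack        Input      Action
  1  $ S          z d a d $  expand S ::= T a T
  2  $ T a T      z d a d $  expand T ::= Q z T
  3  $ T a T z Q  z d a d $  expand Q ::= epsilon
  4  $ T a T z    z d a d $  match z
  5  $ T a T      d a d $    expand T ::= d
  6  $ T a d      d a d $    match d
  7  $ T a        a d $      match a
  8  $ T          d $        expand T ::= d
  9  $ d          d $        match d
Accept reached after 9 steps.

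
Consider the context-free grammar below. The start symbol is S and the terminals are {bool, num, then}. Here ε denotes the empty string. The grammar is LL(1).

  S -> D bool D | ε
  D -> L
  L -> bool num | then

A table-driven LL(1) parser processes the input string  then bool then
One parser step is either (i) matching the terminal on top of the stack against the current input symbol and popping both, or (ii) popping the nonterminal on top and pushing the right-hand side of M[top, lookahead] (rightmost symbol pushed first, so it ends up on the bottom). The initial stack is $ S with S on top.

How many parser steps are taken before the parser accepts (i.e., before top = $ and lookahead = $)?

step 1: stack=$ S  input=then bool then $  — expand S -> D bool D
step 2: stack=$ D bool D  input=then bool then $  — expand D -> L
step 3: stack=$ D bool L  input=then bool then $  — expand L -> then
step 4: stack=$ D bool then  input=then bool then $  — match then
step 5: stack=$ D bool  input=bool then $  — match bool
step 6: stack=$ D  input=then $  — expand D -> L
step 7: stack=$ L  input=then $  — expand L -> then
step 8: stack=$ then  input=then $  — match then
Accept reached after 8 steps.

8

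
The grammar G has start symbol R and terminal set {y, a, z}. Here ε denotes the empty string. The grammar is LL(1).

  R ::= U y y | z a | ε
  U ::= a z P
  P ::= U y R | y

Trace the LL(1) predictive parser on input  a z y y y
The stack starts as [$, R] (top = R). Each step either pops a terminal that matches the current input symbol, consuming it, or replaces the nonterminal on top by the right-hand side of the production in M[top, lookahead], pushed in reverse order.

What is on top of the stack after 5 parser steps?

y

step 1: stack=$ R  input=a z y y y $  — expand R ::= U y y
step 2: stack=$ y y U  input=a z y y y $  — expand U ::= a z P
step 3: stack=$ y y P z a  input=a z y y y $  — match a
step 4: stack=$ y y P z  input=z y y y $  — match z
step 5: stack=$ y y P  input=y y y $  — expand P ::= y
Stack after step 5: $ y y y (top = y).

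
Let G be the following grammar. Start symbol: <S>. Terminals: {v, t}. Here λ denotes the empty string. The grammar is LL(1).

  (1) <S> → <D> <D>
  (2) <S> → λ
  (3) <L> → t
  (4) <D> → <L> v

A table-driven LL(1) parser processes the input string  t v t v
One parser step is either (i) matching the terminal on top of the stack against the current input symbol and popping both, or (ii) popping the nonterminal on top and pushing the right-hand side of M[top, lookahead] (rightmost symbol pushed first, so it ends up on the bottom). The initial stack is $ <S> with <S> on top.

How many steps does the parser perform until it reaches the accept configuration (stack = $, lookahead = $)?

9

step 1: stack=$ <S>  input=t v t v $  — expand <S> → <D> <D>
step 2: stack=$ <D> <D>  input=t v t v $  — expand <D> → <L> v
step 3: stack=$ <D> v <L>  input=t v t v $  — expand <L> → t
step 4: stack=$ <D> v t  input=t v t v $  — match t
step 5: stack=$ <D> v  input=v t v $  — match v
step 6: stack=$ <D>  input=t v $  — expand <D> → <L> v
step 7: stack=$ v <L>  input=t v $  — expand <L> → t
step 8: stack=$ v t  input=t v $  — match t
step 9: stack=$ v  input=v $  — match v
Accept reached after 9 steps.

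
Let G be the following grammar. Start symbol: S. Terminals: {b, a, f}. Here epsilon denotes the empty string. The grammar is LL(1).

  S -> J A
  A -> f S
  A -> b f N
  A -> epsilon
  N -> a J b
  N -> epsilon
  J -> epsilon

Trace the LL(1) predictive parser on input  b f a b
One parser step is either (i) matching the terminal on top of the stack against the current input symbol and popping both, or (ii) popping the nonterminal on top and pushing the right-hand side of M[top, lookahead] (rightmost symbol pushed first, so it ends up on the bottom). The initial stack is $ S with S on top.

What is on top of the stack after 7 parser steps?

J

     Stack    Input      Action
  1  $ S      b f a b $  expand S -> J A
  2  $ A J    b f a b $  expand J -> epsilon
  3  $ A      b f a b $  expand A -> b f N
  4  $ N f b  b f a b $  match b
  5  $ N f    f a b $    match f
  6  $ N      a b $      expand N -> a J b
  7  $ b J a  a b $      match a
Stack after step 7: $ b J (top = J).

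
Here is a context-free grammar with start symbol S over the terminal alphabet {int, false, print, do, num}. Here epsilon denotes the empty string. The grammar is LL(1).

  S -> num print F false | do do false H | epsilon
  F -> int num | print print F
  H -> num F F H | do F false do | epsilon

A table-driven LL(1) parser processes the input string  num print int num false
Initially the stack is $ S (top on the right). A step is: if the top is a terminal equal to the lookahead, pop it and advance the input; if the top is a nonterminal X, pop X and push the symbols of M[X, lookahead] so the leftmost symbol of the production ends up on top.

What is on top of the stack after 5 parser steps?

step 1: stack=$ S  input=num print int num false $  — expand S -> num print F false
step 2: stack=$ false F print num  input=num print int num false $  — match num
step 3: stack=$ false F print  input=print int num false $  — match print
step 4: stack=$ false F  input=int num false $  — expand F -> int num
step 5: stack=$ false num int  input=int num false $  — match int
Stack after step 5: $ false num (top = num).

num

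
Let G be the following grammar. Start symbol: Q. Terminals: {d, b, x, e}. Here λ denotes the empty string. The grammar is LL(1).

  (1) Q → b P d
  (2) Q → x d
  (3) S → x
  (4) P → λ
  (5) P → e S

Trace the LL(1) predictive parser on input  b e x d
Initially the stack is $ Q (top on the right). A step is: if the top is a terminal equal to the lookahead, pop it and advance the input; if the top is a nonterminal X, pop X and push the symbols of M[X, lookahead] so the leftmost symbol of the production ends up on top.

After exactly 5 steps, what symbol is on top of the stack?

step 1: stack=$ Q  input=b e x d $  — expand Q → b P d
step 2: stack=$ d P b  input=b e x d $  — match b
step 3: stack=$ d P  input=e x d $  — expand P → e S
step 4: stack=$ d S e  input=e x d $  — match e
step 5: stack=$ d S  input=x d $  — expand S → x
Stack after step 5: $ d x (top = x).

x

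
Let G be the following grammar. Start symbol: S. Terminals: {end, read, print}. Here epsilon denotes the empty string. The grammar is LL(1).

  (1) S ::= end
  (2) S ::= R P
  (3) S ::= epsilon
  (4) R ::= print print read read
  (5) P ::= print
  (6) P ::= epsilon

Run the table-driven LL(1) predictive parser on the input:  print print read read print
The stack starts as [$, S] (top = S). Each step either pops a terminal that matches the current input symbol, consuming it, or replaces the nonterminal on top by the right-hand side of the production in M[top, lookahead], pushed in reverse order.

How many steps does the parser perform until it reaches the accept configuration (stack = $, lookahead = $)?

8

step 1: stack=$ S  input=print print read read print $  — expand S ::= R P
step 2: stack=$ P R  input=print print read read print $  — expand R ::= print print read read
step 3: stack=$ P read read print print  input=print print read read print $  — match print
step 4: stack=$ P read read print  input=print read read print $  — match print
step 5: stack=$ P read read  input=read read print $  — match read
step 6: stack=$ P read  input=read print $  — match read
step 7: stack=$ P  input=print $  — expand P ::= print
step 8: stack=$ print  input=print $  — match print
Accept reached after 8 steps.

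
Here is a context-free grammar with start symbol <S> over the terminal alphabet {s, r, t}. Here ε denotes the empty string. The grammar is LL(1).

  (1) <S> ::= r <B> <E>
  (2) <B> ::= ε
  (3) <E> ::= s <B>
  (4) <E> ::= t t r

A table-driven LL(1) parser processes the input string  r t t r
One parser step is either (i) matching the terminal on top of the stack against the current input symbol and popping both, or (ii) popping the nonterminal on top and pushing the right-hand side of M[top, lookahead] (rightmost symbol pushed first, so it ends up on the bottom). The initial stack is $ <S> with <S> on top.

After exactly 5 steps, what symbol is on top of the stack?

step 1: stack=$ <S>  input=r t t r $  — expand <S> ::= r <B> <E>
step 2: stack=$ <E> <B> r  input=r t t r $  — match r
step 3: stack=$ <E> <B>  input=t t r $  — expand <B> ::= ε
step 4: stack=$ <E>  input=t t r $  — expand <E> ::= t t r
step 5: stack=$ r t t  input=t t r $  — match t
Stack after step 5: $ r t (top = t).

t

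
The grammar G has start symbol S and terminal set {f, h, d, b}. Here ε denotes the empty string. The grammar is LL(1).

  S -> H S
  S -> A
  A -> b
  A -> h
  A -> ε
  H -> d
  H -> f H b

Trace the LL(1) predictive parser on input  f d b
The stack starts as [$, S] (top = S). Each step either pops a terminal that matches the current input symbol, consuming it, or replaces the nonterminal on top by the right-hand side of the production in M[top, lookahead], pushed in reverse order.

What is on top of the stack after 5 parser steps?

step 1: stack=$ S  input=f d b $  — expand S -> H S
step 2: stack=$ S H  input=f d b $  — expand H -> f H b
step 3: stack=$ S b H f  input=f d b $  — match f
step 4: stack=$ S b H  input=d b $  — expand H -> d
step 5: stack=$ S b d  input=d b $  — match d
Stack after step 5: $ S b (top = b).

b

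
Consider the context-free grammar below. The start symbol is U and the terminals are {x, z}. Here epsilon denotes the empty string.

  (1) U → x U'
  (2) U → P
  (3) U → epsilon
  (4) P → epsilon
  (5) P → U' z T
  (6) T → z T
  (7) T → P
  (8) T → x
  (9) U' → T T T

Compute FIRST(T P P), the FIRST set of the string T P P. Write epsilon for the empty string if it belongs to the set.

FIRST(U) = {epsilon, x, z}  (via P)
FIRST(P) = {epsilon, x, z}  (via U' z T)
FIRST(T) = {epsilon, x, z}  (via P)
FIRST(U') = {epsilon, x, z}  (via T T T)
FIRST(T P P): take FIRST of each symbol in turn, carrying on past any symbol whose FIRST contains epsilon; result {epsilon, x, z}.

{epsilon, x, z}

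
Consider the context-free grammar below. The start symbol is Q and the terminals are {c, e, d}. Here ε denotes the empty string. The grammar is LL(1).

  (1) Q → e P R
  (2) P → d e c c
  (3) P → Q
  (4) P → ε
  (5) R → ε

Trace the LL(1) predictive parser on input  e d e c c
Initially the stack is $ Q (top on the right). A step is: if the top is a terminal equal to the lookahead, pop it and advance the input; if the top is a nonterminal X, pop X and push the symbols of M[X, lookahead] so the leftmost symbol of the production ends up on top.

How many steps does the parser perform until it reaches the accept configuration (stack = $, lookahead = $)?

8

step 1: stack=$ Q  input=e d e c c $  — expand Q → e P R
step 2: stack=$ R P e  input=e d e c c $  — match e
step 3: stack=$ R P  input=d e c c $  — expand P → d e c c
step 4: stack=$ R c c e d  input=d e c c $  — match d
step 5: stack=$ R c c e  input=e c c $  — match e
step 6: stack=$ R c c  input=c c $  — match c
step 7: stack=$ R c  input=c $  — match c
step 8: stack=$ R  input=$  — expand R → ε
Accept reached after 8 steps.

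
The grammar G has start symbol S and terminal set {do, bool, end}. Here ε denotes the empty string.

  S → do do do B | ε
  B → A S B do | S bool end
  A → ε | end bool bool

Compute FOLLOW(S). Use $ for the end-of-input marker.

FIRST(S): from S→do do do B we get {do}; from S→ε we get {ε}. So FIRST(S) = {ε, do}.
FIRST(A): from A→ε we get {ε}; from A→end bool bool we get {end}. So FIRST(A) = {ε, end}.
FIRST(B): from B→A S B do we get {bool, do, end}; from B→S bool end we get {bool, do}. So FIRST(B) = {bool, do, end}.
FOLLOW(S) includes $ since S is the start symbol.
FOLLOW(S): in B→A S B do, S is followed by B do with FIRST {bool, do, end}; in B→S bool end, S is followed by bool end with FIRST {bool}. Thus FOLLOW(S) = {$, bool, do, end}.
FOLLOW(B): in S→do do do B, the suffix after B is empty, so FOLLOW(B) ⊇ FOLLOW(S) = {$, bool, do, end}; in B→A S B do, B is followed by do with FIRST {do}. Thus FOLLOW(B) = {$, bool, do, end}.
FOLLOW(A): in B→A S B do, A is followed by S B do with FIRST {bool, do, end}. Thus FOLLOW(A) = {bool, do, end}.

{$, bool, do, end}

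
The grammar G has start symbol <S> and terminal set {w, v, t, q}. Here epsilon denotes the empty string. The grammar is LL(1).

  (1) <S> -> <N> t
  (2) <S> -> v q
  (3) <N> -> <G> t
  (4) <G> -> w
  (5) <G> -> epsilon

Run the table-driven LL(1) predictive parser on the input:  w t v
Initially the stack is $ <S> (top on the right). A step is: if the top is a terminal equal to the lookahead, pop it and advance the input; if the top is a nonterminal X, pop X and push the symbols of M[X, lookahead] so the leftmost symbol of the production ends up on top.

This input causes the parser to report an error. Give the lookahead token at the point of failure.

v

     Stack      Input    Action
  1  $ <S>      w t v $  expand <S> -> <N> t
  2  $ t <N>    w t v $  expand <N> -> <G> t
  3  $ t t <G>  w t v $  expand <G> -> w
  4  $ t t w    w t v $  match w
  5  $ t t      t v $    match t
  6  $ t        v $      error: top is terminal t but lookahead is v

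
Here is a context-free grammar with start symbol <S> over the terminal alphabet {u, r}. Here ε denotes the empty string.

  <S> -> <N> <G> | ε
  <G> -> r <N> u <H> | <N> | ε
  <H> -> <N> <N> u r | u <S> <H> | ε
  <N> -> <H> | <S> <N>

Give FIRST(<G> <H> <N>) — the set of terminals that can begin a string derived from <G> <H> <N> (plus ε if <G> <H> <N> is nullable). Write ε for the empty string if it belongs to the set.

{ε, r, u}

FIRST(<S>) = {ε, r, u}  (via <N> <G>)
FIRST(<G>) = {ε, r, u}  (via <N>)
FIRST(<H>) = {ε, r, u}  (via <N> <N> u r)
FIRST(<N>) = {ε, r, u}  (via <H>, <S> <N>)
FIRST(<G> <H> <N>): take FIRST of each symbol in turn, carrying on past any symbol whose FIRST contains ε; result {ε, r, u}.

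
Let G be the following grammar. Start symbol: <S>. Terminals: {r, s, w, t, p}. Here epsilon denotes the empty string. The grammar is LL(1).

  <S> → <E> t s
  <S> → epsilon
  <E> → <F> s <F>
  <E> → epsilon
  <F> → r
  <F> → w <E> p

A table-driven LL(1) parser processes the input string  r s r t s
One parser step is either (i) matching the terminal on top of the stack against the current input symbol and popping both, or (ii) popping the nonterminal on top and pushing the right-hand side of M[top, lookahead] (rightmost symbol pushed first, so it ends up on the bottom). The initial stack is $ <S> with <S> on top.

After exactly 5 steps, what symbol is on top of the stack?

     Stack            Input        Action
  1  $ <S>            r s r t s $  expand <S> → <E> t s
  2  $ s t <E>        r s r t s $  expand <E> → <F> s <F>
  3  $ s t <F> s <F>  r s r t s $  expand <F> → r
  4  $ s t <F> s r    r s r t s $  match r
  5  $ s t <F> s      s r t s $    match s
Stack after step 5: $ s t <F> (top = <F>).

<F>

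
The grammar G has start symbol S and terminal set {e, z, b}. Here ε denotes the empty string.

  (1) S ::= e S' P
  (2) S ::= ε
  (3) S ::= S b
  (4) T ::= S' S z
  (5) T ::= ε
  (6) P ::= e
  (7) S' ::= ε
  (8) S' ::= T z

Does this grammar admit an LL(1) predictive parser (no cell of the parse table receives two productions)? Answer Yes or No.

No

FIRST(S) = {ε, b, e}
FIRST(T) = {ε, b, e, z}
FIRST(P) = {e}
FIRST(S') = {ε, b, e, z}
FOLLOW(S) = {$, b, z}
FOLLOW(T) = {z}
FOLLOW(P) = {$, b, z}
FOLLOW(S') = {b, e, z}
Cell M[S, b] receives both S ::= ε and S ::= S b — the grammar is not LL(1).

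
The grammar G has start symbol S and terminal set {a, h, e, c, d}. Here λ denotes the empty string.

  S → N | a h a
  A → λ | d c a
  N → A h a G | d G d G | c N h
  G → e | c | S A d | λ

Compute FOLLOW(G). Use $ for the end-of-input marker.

FIRST(A) = {λ, d}
FIRST(N) = {c, d, h}  (via A h a G)
FIRST(S) = {a, c, d, h}  (via N)
FIRST(G) = {λ, a, c, d, e, h}  (via S A d)
FOLLOW(S) includes $ since S is the start symbol.
FOLLOW(S): in G→S A d, S is followed by A d with FIRST {d}. Thus FOLLOW(S) = {$, d}.
FOLLOW(A): in N→A h a G, A is followed by h a G with FIRST {h}; in G→S A d, A is followed by d with FIRST {d}. Thus FOLLOW(A) = {d, h}.
FOLLOW(N): in S→N, the suffix after N is empty, so FOLLOW(N) ⊇ FOLLOW(S) = {$, d}; in N→c N h, N is followed by h with FIRST {h}. Thus FOLLOW(N) = {$, d, h}.
FOLLOW(G): in N→A h a G, the suffix after G is empty, so FOLLOW(G) ⊇ FOLLOW(N) = {$, d, h}; in N→d G d G (occurrence 1), G is followed by d G with FIRST {d}; in N→d G d G (occurrence 2), the suffix after G is empty, so FOLLOW(G) ⊇ FOLLOW(N) = {$, d, h}. Thus FOLLOW(G) = {$, d, h}.

{$, d, h}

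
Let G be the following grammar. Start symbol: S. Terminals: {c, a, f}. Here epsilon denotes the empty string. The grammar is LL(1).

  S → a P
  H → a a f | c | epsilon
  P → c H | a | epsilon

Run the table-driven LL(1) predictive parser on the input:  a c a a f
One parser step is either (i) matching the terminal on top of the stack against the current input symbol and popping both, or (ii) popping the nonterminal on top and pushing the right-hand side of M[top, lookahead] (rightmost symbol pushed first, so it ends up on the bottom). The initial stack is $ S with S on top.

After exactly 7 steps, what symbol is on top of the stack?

step 1: stack=$ S  input=a c a a f $  — expand S → a P
step 2: stack=$ P a  input=a c a a f $  — match a
step 3: stack=$ P  input=c a a f $  — expand P → c H
step 4: stack=$ H c  input=c a a f $  — match c
step 5: stack=$ H  input=a a f $  — expand H → a a f
step 6: stack=$ f a a  input=a a f $  — match a
step 7: stack=$ f a  input=a f $  — match a
Stack after step 7: $ f (top = f).

f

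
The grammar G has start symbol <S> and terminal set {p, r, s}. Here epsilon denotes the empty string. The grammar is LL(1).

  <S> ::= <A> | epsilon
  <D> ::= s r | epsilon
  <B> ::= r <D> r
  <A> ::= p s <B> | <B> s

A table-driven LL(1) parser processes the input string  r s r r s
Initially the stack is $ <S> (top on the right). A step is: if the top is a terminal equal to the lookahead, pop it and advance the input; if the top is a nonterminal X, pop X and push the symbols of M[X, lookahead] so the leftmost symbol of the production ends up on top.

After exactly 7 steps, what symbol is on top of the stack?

r

     Stack        Input        Action
  1  $ <S>        r s r r s $  expand <S> ::= <A>
  2  $ <A>        r s r r s $  expand <A> ::= <B> s
  3  $ s <B>      r s r r s $  expand <B> ::= r <D> r
  4  $ s r <D> r  r s r r s $  match r
  5  $ s r <D>    s r r s $    expand <D> ::= s r
  6  $ s r r s    s r r s $    match s
  7  $ s r r      r r s $      match r
Stack after step 7: $ s r (top = r).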